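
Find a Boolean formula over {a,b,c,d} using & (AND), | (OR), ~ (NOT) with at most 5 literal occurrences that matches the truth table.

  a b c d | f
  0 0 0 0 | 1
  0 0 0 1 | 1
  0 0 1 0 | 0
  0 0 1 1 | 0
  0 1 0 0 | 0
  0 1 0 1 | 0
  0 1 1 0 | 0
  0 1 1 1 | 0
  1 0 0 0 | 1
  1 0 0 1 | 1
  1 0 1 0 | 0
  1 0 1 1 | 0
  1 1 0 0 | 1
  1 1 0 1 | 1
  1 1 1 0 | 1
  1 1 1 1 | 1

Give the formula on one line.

  ~c = 1100110011001100
  (~c | b) = 1100111111001111
  ~b = 1111000011110000
  (~b | a) = 1111000011111111
  ((~c | b) & (~b | a)) = 1100000011001111

((~c | b) & (~b | a))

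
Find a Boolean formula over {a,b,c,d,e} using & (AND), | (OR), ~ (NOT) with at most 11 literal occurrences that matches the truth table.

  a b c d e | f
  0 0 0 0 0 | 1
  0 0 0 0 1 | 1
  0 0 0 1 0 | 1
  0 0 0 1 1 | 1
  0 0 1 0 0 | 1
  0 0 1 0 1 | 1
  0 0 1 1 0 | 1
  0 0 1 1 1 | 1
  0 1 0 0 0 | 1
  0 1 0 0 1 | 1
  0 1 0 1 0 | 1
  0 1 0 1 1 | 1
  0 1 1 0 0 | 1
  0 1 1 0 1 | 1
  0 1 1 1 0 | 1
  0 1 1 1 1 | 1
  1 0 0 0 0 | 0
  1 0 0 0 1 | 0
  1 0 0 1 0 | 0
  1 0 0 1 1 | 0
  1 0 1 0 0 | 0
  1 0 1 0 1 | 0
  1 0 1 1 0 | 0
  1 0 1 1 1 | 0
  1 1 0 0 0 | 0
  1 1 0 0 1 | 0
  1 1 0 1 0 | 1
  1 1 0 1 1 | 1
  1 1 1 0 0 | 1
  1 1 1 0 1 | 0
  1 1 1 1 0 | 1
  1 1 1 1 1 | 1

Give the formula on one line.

((~e & (a & ((c | e) & b))) | ((b & d) | ~a))

  ~e = 10101010101010101010101010101010
  (c | e) = 01011111010111110101111101011111
  ((c | e) & b) = 00000000010111110000000001011111
  (a & ((c | e) & b)) = 00000000000000000000000001011111
  (~e & (a & ((c | e) & b))) = 00000000000000000000000000001010
  (b & d) = 00000000001100110000000000110011
  ~a = 11111111111111110000000000000000
  ((b & d) | ~a) = 11111111111111110000000000110011
  ((~e & (a & ((c | e) & b))) | ((b & d) | ~a)) = 11111111111111110000000000111011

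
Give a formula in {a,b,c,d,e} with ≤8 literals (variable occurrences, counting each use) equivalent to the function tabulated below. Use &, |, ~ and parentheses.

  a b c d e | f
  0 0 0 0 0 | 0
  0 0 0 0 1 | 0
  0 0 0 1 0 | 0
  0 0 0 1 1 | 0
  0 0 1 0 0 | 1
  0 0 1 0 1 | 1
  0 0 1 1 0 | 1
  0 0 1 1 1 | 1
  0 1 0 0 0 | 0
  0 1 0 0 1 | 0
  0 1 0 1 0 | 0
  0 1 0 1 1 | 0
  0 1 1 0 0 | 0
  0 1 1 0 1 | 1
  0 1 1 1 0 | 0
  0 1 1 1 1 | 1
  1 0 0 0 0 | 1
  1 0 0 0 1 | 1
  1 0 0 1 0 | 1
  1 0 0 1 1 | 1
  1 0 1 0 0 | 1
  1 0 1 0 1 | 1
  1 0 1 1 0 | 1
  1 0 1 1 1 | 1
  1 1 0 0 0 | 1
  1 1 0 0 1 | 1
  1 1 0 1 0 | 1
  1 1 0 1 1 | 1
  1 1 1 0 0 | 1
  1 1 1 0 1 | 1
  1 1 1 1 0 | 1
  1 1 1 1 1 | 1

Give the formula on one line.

(((b & (c & e)) | a) | (c & ~b))

  (c & e) = 00000101000001010000010100000101
  (b & (c & e)) = 00000000000001010000000000000101
  ((b & (c & e)) | a) = 00000000000001011111111111111111
  ~b = 11111111000000001111111100000000
  (c & ~b) = 00001111000000000000111100000000
  (((b & (c & e)) | a) | (c & ~b)) = 00001111000001011111111111111111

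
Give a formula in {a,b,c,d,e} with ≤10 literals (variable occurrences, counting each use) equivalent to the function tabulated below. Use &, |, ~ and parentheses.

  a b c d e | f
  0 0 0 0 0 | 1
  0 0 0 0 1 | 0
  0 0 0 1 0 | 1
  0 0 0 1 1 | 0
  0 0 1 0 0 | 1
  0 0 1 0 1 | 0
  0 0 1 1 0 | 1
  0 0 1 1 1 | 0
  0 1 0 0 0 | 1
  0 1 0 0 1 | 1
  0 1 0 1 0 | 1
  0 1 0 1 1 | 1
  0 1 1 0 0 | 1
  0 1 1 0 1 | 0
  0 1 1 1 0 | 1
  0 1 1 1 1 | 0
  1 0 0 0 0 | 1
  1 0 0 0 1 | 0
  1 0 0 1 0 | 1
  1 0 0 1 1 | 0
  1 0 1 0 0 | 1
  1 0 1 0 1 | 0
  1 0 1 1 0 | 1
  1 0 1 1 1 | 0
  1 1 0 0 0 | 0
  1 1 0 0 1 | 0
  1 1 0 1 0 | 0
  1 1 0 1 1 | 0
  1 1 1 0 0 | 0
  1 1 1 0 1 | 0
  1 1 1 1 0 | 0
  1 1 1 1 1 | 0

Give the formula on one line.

  ~b = 11111111000000001111111100000000
  ~e = 10101010101010101010101010101010
  ~c = 11110000111100001111000011110000
  (~e | ~c) = 11111010111110101111101011111010
  (~b | (~e | ~c)) = 11111111111110101111111111111010
  ~a = 11111111111111110000000000000000
  (~a & b) = 00000000111111110000000000000000
  (~b | (~a & b)) = 11111111111111111111111100000000
  (~e | b) = 10101010111111111010101011111111
  ((~b | (~a & b)) & (~e | b)) = 10101010111111111010101000000000
  ((~b | (~e | ~c)) & ((~b | (~a & b)) & (~e | b))) = 10101010111110101010101000000000

((~b | (~e | ~c)) & ((~b | (~a & b)) & (~e | b)))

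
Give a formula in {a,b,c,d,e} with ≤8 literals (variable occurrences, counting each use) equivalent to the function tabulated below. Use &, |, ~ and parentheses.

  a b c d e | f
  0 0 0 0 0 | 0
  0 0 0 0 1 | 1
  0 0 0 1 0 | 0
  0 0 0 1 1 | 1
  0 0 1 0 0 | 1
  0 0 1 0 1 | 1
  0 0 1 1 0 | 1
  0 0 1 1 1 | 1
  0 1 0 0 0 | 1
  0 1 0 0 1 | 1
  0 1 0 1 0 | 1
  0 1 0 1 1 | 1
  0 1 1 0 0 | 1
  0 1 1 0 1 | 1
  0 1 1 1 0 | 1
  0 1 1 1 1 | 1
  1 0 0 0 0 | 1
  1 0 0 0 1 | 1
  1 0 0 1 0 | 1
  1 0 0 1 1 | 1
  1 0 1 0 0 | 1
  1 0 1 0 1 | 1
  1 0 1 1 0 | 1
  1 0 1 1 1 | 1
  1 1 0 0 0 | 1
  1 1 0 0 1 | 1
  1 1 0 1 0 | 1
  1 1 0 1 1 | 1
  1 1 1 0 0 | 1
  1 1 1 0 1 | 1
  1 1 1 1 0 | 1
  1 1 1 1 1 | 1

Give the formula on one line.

((((a & ~b) | e) & a) | ((b | e) | c))

  ~b = 11111111000000001111111100000000
  (a & ~b) = 00000000000000001111111100000000
  ((a & ~b) | e) = 01010101010101011111111101010101
  (((a & ~b) | e) & a) = 00000000000000001111111101010101
  (b | e) = 01010101111111110101010111111111
  ((b | e) | c) = 01011111111111110101111111111111
  ((((a & ~b) | e) & a) | ((b | e) | c)) = 01011111111111111111111111111111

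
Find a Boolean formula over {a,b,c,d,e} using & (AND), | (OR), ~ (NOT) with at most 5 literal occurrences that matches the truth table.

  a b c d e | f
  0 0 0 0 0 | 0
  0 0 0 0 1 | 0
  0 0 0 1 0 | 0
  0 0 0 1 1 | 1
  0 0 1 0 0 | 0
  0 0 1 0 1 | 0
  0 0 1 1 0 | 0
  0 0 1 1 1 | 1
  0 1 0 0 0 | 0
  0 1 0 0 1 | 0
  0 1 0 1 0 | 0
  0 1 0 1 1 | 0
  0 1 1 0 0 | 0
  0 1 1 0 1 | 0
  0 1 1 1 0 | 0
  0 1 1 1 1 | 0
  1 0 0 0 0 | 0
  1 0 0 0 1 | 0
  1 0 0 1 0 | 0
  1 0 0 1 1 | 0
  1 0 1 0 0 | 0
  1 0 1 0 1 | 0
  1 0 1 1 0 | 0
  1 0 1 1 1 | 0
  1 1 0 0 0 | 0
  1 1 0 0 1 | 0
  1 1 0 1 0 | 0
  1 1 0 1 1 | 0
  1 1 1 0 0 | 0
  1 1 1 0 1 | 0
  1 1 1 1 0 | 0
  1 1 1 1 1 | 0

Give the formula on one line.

(e & (~b & (~a & d)))

  ~b = 11111111000000001111111100000000
  ~a = 11111111111111110000000000000000
  (~a & d) = 00110011001100110000000000000000
  (~b & (~a & d)) = 00110011000000000000000000000000
  (e & (~b & (~a & d))) = 00010001000000000000000000000000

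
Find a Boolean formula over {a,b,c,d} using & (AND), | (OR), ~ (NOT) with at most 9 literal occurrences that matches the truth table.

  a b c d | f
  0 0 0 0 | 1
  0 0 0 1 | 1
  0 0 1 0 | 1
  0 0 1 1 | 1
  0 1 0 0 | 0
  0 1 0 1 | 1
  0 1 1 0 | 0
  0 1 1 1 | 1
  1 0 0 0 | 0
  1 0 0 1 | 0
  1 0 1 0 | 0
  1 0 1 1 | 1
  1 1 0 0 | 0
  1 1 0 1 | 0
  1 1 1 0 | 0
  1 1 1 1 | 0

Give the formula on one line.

  ~b = 1111000011110000
  (a | ~b) = 1111000011111111
  ~a = 1111111100000000
  ((a | ~b) & ~a) = 1111000000000000
  (((a | ~b) & ~a) | d) = 1111010101010101
  (c & ~b) = 0011000000110000
  ~d = 1010101010101010
  ((c & ~b) | ~d) = 1011101010111010
  (~a | ((c & ~b) | ~d)) = 1111111110111010
  ((((a | ~b) & ~a) | d) & (~a | ((c & ~b) | ~d))) = 1111010100010000

((((a | ~b) & ~a) | d) & (~a | ((c & ~b) | ~d)))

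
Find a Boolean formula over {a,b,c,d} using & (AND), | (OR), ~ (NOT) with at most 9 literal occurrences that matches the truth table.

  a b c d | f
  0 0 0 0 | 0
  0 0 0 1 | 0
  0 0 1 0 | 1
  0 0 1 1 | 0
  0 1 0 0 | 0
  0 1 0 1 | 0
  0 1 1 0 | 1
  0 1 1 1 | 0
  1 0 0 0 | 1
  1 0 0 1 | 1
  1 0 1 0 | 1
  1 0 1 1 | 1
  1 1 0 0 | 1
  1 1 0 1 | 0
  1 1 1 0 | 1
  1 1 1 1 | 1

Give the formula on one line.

(((c | (a | (d & b))) & ((~d | c) | ~b)) & (a | ~d))

  (d & b) = 0000010100000101
  (a | (d & b)) = 0000010111111111
  (c | (a | (d & b))) = 0011011111111111
  ~d = 1010101010101010
  (~d | c) = 1011101110111011
  ~b = 1111000011110000
  ((~d | c) | ~b) = 1111101111111011
  ((c | (a | (d & b))) & ((~d | c) | ~b)) = 0011001111111011
  (a | ~d) = 1010101011111111
  (((c | (a | (d & b))) & ((~d | c) | ~b)) & (a | ~d)) = 0010001011111011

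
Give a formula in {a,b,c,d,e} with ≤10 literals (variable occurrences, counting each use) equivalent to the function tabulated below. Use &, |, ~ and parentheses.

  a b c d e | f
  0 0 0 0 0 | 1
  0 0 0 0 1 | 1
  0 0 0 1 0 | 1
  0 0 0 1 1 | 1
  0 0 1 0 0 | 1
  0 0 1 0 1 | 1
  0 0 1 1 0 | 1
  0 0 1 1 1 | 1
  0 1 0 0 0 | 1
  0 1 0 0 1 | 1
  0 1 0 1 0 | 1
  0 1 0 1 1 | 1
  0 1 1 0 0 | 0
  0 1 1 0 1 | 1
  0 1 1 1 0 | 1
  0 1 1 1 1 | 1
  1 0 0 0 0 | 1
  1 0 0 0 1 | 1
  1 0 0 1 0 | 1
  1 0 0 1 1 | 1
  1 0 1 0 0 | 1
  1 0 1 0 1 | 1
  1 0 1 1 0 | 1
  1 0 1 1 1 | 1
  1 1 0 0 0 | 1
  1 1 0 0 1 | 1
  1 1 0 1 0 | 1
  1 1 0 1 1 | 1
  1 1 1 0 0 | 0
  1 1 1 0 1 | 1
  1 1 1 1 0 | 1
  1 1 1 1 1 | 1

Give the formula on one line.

  (b | c) = 00001111111111110000111111111111
  ((b | c) & d) = 00000011001100110000001100110011
  ~e = 10101010101010101010101010101010
  ~d = 11001100110011001100110011001100
  (~e | ~d) = 11101110111011101110111011101110
  ~c = 11110000111100001111000011110000
  ((~e | ~d) & ~c) = 11100000111000001110000011100000
  (e | ((~e | ~d) & ~c)) = 11110101111101011111010111110101
  ~b = 11111111000000001111111100000000
  (~b | e) = 11111111010101011111111101010101
  ((e | ((~e | ~d) & ~c)) | (~b | e)) = 11111111111101011111111111110101
  (((b | c) & d) | ((e | ((~e | ~d) & ~c)) | (~b | e))) = 11111111111101111111111111110111

(((b | c) & d) | ((e | ((~e | ~d) & ~c)) | (~b | e)))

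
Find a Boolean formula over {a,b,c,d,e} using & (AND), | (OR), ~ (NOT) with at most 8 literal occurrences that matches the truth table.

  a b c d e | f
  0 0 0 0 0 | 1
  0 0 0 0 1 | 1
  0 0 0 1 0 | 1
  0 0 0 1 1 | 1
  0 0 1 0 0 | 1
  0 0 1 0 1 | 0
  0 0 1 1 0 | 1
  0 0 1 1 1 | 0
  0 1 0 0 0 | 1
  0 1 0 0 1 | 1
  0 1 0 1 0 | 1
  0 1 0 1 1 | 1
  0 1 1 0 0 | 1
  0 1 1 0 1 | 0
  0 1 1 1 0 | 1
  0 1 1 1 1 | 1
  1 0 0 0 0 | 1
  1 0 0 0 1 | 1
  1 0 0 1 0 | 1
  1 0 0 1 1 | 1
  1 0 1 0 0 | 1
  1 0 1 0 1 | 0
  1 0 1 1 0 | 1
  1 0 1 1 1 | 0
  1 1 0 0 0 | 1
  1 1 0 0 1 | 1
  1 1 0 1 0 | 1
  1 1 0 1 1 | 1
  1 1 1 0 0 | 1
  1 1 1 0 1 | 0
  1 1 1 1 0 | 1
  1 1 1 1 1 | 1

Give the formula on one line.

  ~c = 11110000111100001111000011110000
  (b & d) = 00000000001100110000000000110011
  ~d = 11001100110011001100110011001100
  (~d & ~c) = 11000000110000001100000011000000
  ((b & d) | (~d & ~c)) = 11000000111100111100000011110011
  (((b & d) | (~d & ~c)) & e) = 01000000010100010100000001010001
  (~c | (((b & d) | (~d & ~c)) & e)) = 11110000111100011111000011110001
  ~e = 10101010101010101010101010101010
  ((~c | (((b & d) | (~d & ~c)) & e)) | ~e) = 11111010111110111111101011111011

((~c | (((b & d) | (~d & ~c)) & e)) | ~e)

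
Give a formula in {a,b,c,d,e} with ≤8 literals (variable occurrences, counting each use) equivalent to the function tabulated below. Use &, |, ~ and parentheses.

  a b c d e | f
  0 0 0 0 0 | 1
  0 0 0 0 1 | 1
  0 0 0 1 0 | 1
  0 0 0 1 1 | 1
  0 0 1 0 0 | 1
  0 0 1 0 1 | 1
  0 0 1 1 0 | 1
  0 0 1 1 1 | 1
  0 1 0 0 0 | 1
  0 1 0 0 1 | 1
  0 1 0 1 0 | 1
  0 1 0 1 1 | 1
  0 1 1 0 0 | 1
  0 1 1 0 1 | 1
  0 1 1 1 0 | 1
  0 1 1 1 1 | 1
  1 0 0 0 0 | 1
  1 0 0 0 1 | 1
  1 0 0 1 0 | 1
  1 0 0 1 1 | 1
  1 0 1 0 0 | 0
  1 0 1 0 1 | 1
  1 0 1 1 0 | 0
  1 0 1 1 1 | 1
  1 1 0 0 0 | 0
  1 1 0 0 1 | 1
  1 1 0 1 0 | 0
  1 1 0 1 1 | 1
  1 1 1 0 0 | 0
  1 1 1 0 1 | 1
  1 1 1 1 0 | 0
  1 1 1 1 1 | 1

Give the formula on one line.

((a & (~c & ~b)) | (e | ~a))

  ~c = 11110000111100001111000011110000
  ~b = 11111111000000001111111100000000
  (~c & ~b) = 11110000000000001111000000000000
  (a & (~c & ~b)) = 00000000000000001111000000000000
  ~a = 11111111111111110000000000000000
  (e | ~a) = 11111111111111110101010101010101
  ((a & (~c & ~b)) | (e | ~a)) = 11111111111111111111010101010101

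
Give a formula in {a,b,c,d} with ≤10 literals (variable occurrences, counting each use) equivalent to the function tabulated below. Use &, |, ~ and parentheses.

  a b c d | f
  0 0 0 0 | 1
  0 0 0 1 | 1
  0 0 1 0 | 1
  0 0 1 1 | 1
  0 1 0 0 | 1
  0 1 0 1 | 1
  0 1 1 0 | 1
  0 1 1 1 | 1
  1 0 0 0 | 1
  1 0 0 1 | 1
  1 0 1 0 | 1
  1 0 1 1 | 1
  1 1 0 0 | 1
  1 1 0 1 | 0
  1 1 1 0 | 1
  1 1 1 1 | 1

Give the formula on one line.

  ~a = 1111111100000000
  ~c = 1100110011001100
  (~a & ~c) = 1100110000000000
  (b & c) = 0000001100000011
  ((~a & ~c) | (b & c)) = 1100111100000011
  (((~a & ~c) | (b & c)) | ~a) = 1111111100000011
  ~b = 1111000011110000
  ~d = 1010101010101010
  (~b | ~d) = 1111101011111010
  ((((~a & ~c) | (b & c)) | ~a) | (~b | ~d)) = 1111111111111011

((((~a & ~c) | (b & c)) | ~a) | (~b | ~d))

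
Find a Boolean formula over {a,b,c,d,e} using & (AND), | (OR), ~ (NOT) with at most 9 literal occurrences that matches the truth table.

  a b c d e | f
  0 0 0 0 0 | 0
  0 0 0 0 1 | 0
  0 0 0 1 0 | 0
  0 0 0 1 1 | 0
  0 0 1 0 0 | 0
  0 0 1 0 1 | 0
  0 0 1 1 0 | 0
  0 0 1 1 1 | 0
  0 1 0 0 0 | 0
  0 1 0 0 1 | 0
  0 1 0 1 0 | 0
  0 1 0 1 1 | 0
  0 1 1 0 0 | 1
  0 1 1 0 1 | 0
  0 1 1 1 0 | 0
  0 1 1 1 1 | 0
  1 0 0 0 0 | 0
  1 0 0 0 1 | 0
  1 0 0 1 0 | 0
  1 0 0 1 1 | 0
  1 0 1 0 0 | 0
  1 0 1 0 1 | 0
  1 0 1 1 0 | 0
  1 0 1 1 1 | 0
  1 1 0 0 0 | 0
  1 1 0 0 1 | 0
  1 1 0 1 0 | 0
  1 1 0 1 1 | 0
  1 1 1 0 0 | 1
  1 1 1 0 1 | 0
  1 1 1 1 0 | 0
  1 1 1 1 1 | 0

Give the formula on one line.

(b & ((~e | d) & ((c & ~b) | (c & ~d))))

  ~e = 10101010101010101010101010101010
  (~e | d) = 10111011101110111011101110111011
  ~b = 11111111000000001111111100000000
  (c & ~b) = 00001111000000000000111100000000
  ~d = 11001100110011001100110011001100
  (c & ~d) = 00001100000011000000110000001100
  ((c & ~b) | (c & ~d)) = 00001111000011000000111100001100
  ((~e | d) & ((c & ~b) | (c & ~d))) = 00001011000010000000101100001000
  (b & ((~e | d) & ((c & ~b) | (c & ~d)))) = 00000000000010000000000000001000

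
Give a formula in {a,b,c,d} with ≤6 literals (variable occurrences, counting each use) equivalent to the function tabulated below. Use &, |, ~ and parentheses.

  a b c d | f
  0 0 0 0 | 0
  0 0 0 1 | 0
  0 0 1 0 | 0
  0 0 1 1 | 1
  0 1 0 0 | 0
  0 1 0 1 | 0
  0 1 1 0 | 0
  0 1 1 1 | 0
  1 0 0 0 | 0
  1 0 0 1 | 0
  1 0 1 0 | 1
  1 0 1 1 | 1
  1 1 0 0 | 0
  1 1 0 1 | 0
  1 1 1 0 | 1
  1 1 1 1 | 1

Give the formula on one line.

  (d | a) = 0101010111111111
  ~b = 1111000011110000
  (a | ~b) = 1111000011111111
  ((d | a) & (a | ~b)) = 0101000011111111
  (((d | a) & (a | ~b)) & c) = 0001000000110011

(((d | a) & (a | ~b)) & c)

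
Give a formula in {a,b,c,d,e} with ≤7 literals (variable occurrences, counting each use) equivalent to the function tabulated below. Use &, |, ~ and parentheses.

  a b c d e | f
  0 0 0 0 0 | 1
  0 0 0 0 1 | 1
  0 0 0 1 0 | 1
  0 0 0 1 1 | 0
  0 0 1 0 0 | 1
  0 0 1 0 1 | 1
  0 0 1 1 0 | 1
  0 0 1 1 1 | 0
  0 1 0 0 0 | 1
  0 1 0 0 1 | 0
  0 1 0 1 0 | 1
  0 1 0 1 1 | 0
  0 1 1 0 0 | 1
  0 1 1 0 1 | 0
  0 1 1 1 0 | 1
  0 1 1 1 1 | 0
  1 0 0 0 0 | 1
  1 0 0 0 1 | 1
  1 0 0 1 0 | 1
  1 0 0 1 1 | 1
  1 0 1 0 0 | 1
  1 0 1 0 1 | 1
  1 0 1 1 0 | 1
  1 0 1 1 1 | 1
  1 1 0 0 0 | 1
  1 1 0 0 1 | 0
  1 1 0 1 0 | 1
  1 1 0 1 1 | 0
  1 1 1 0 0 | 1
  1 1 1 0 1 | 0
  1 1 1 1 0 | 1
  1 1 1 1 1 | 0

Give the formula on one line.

((~b | (~e & b)) & (b | ((a | ~e) | ~d)))

  ~b = 11111111000000001111111100000000
  ~e = 10101010101010101010101010101010
  (~e & b) = 00000000101010100000000010101010
  (~b | (~e & b)) = 11111111101010101111111110101010
  (a | ~e) = 10101010101010101111111111111111
  ~d = 11001100110011001100110011001100
  ((a | ~e) | ~d) = 11101110111011101111111111111111
  (b | ((a | ~e) | ~d)) = 11101110111111111111111111111111
  ((~b | (~e & b)) & (b | ((a | ~e) | ~d))) = 11101110101010101111111110101010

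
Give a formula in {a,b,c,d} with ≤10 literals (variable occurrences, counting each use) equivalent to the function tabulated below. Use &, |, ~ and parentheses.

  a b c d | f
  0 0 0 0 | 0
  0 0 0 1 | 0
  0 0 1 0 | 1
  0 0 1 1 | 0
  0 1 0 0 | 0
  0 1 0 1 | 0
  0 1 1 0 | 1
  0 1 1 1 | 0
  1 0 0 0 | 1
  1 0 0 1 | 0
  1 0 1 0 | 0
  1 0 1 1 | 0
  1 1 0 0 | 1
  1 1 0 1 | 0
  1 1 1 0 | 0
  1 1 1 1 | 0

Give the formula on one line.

  ~c = 1100110011001100
  ~b = 1111000011110000
  (~c | ~b) = 1111110011111100
  ((~c | ~b) & a) = 0000000011111100
  ~d = 1010101010101010
  (((~c | ~b) & a) & ~d) = 0000000010101000
  (~c & (((~c | ~b) & a) & ~d)) = 0000000010001000
  ~a = 1111111100000000
  (c & ~d) = 0010001000100010
  (~a & (c & ~d)) = 0010001000000000
  ((~c & (((~c | ~b) & a) & ~d)) | (~a & (c & ~d))) = 0010001010001000

((~c & (((~c | ~b) & a) & ~d)) | (~a & (c & ~d)))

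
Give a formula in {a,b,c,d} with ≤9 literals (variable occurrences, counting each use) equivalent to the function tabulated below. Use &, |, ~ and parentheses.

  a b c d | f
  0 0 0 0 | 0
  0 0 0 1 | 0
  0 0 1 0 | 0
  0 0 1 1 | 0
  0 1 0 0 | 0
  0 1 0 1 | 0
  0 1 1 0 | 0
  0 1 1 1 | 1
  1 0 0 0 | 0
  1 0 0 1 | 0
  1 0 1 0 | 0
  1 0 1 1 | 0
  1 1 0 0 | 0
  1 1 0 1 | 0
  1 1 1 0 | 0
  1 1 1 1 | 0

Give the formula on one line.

((~a & (((d | c) & ~c) | (d & b))) & (~a & c))

  ~a = 1111111100000000
  (d | c) = 0111011101110111
  ~c = 1100110011001100
  ((d | c) & ~c) = 0100010001000100
  (d & b) = 0000010100000101
  (((d | c) & ~c) | (d & b)) = 0100010101000101
  (~a & (((d | c) & ~c) | (d & b))) = 0100010100000000
  (~a & c) = 0011001100000000
  ((~a & (((d | c) & ~c) | (d & b))) & (~a & c)) = 0000000100000000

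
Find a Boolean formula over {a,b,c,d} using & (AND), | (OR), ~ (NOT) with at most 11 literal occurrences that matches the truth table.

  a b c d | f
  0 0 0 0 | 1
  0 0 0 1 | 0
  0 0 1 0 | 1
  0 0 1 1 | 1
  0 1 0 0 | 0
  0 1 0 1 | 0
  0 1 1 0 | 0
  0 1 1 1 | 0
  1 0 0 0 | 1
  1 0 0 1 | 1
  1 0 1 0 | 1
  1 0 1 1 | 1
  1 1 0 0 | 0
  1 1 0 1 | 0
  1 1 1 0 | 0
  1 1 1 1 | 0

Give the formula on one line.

(~b & (a | ((b | c) | (((~d & ~c) & ~b) | b))))

  ~b = 1111000011110000
  (b | c) = 0011111100111111
  ~d = 1010101010101010
  ~c = 1100110011001100
  (~d & ~c) = 1000100010001000
  ((~d & ~c) & ~b) = 1000000010000000
  (((~d & ~c) & ~b) | b) = 1000111110001111
  ((b | c) | (((~d & ~c) & ~b) | b)) = 1011111110111111
  (a | ((b | c) | (((~d & ~c) & ~b) | b))) = 1011111111111111
  (~b & (a | ((b | c) | (((~d & ~c) & ~b) | b)))) = 1011000011110000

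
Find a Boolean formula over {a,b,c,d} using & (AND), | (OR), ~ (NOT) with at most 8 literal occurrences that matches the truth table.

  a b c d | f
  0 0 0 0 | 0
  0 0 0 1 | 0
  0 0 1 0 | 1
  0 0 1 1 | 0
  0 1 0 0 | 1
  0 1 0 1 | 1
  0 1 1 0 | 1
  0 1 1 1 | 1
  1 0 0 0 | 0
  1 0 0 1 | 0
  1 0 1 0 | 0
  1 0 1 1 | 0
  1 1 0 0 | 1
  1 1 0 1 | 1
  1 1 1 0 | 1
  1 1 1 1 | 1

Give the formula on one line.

  ~d = 1010101010101010
  (d & b) = 0000010100000101
  (~d | (d & b)) = 1010111110101111
  (a & b) = 0000000000001111
  ~a = 1111111100000000
  (~a & c) = 0011001100000000
  ((a & b) | (~a & c)) = 0011001100001111
  (((a & b) | (~a & c)) | b) = 0011111100001111
  ((~d | (d & b)) & (((a & b) | (~a & c)) | b)) = 0010111100001111

((~d | (d & b)) & (((a & b) | (~a & c)) | b))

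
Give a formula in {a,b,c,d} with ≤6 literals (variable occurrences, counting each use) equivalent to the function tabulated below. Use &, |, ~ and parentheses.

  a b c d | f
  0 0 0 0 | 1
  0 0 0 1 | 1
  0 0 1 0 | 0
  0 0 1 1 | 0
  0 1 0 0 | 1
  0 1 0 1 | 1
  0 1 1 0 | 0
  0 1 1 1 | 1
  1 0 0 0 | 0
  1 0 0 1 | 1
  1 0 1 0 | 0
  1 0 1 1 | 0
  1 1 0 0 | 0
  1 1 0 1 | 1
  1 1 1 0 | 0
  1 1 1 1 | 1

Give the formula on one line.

  ~c = 1100110011001100
  (b & d) = 0000010100000101
  (~c | (b & d)) = 1100110111001101
  ~a = 1111111100000000
  (~a | d) = 1111111101010101
  ((~c | (b & d)) & (~a | d)) = 1100110101000101

((~c | (b & d)) & (~a | d))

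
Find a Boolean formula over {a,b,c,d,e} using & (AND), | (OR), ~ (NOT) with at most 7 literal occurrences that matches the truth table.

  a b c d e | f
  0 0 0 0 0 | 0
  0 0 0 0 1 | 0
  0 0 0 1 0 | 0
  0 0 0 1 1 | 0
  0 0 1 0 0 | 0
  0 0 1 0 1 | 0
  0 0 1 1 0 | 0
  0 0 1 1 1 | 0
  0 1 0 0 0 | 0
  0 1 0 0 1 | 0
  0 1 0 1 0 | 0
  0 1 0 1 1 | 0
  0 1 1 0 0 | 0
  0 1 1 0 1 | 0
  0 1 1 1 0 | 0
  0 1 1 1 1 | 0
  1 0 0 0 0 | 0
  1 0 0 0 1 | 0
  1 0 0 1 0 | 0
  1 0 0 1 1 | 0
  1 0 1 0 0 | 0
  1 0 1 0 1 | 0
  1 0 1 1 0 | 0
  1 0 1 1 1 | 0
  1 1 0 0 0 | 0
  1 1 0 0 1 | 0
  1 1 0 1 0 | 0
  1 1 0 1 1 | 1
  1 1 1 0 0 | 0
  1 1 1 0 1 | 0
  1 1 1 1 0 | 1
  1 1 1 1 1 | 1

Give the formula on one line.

((e | c) & (b & (a & d)))

  (e | c) = 01011111010111110101111101011111
  (a & d) = 00000000000000000011001100110011
  (b & (a & d)) = 00000000000000000000000000110011
  ((e | c) & (b & (a & d))) = 00000000000000000000000000010011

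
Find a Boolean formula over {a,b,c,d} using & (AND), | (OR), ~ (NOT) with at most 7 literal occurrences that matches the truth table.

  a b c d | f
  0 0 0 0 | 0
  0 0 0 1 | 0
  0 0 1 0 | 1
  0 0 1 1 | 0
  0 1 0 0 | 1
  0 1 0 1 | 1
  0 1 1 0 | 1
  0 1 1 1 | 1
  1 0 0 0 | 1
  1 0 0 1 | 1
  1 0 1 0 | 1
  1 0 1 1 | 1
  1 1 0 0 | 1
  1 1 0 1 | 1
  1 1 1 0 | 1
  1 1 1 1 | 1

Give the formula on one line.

(((((c & ~d) & ~a) | b) & (~a | ~b)) | a)

  ~d = 1010101010101010
  (c & ~d) = 0010001000100010
  ~a = 1111111100000000
  ((c & ~d) & ~a) = 0010001000000000
  (((c & ~d) & ~a) | b) = 0010111100001111
  ~b = 1111000011110000
  (~a | ~b) = 1111111111110000
  ((((c & ~d) & ~a) | b) & (~a | ~b)) = 0010111100000000
  (((((c & ~d) & ~a) | b) & (~a | ~b)) | a) = 0010111111111111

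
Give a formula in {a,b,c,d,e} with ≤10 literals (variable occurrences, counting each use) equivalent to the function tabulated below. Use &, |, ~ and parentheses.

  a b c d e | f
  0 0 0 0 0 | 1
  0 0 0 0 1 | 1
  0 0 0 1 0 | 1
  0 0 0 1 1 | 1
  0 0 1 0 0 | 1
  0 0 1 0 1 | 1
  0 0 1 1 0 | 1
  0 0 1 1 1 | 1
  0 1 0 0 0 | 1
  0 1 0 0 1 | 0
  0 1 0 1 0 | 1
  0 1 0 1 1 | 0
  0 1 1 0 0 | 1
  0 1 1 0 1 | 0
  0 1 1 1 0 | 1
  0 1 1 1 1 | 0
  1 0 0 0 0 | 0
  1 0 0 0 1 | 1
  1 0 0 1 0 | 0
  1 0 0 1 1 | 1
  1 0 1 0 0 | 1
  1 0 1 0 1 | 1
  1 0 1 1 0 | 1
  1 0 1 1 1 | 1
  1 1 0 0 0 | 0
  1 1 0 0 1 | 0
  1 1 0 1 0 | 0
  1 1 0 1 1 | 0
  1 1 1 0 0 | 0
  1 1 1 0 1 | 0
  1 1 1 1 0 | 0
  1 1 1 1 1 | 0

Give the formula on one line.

  ~b = 11111111000000001111111100000000
  ~e = 10101010101010101010101010101010
  (~b | ~e) = 11111111101010101111111110101010
  ~a = 11111111111111110000000000000000
  (~a | e) = 11111111111111110101010101010101
  (~a | c) = 11111111111111110000111100001111
  (~b & (~a | c)) = 11111111000000000000111100000000
  ((~a | e) | (~b & (~a | c))) = 11111111111111110101111101010101
  ((~b | ~e) & ((~a | e) | (~b & (~a | c)))) = 11111111101010100101111100000000

((~b | ~e) & ((~a | e) | (~b & (~a | c))))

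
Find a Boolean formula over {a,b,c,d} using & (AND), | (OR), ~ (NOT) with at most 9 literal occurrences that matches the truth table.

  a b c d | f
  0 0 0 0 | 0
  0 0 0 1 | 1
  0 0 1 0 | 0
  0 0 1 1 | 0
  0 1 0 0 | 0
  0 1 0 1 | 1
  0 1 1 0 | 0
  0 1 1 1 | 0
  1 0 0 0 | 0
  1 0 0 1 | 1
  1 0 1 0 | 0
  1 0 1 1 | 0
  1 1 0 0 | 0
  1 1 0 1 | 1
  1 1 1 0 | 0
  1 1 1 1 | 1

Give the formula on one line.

  ~c = 1100110011001100
  ~b = 1111000011110000
  (a | ~b) = 1111000011111111
  ~a = 1111111100000000
  (c | ~a) = 1111111100110011
  (~c | b) = 1100111111001111
  ((c | ~a) & (~c | b)) = 1100111100000011
  ((a | ~b) & ((c | ~a) & (~c | b))) = 1100000000000011
  (~c | ((a | ~b) & ((c | ~a) & (~c | b)))) = 1100110011001111
  ((~c | ((a | ~b) & ((c | ~a) & (~c | b)))) & d) = 0100010001000101

((~c | ((a | ~b) & ((c | ~a) & (~c | b)))) & d)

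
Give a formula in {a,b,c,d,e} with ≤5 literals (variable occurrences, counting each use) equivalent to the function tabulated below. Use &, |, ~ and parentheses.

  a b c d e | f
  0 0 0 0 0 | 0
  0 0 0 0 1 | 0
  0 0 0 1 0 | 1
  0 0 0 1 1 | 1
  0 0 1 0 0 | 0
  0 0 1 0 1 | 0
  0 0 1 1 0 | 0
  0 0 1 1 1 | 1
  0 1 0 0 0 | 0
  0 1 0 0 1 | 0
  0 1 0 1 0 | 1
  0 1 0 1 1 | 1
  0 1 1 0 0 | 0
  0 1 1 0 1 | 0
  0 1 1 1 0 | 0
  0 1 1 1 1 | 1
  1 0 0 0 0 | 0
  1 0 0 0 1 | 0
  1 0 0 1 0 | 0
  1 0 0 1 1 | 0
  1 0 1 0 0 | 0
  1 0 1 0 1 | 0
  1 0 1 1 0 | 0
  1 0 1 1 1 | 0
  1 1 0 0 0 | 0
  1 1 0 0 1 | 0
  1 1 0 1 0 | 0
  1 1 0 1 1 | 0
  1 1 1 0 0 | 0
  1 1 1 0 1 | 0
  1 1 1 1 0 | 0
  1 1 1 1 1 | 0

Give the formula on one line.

(d & (~a & (~c | e)))

  ~a = 11111111111111110000000000000000
  ~c = 11110000111100001111000011110000
  (~c | e) = 11110101111101011111010111110101
  (~a & (~c | e)) = 11110101111101010000000000000000
  (d & (~a & (~c | e))) = 00110001001100010000000000000000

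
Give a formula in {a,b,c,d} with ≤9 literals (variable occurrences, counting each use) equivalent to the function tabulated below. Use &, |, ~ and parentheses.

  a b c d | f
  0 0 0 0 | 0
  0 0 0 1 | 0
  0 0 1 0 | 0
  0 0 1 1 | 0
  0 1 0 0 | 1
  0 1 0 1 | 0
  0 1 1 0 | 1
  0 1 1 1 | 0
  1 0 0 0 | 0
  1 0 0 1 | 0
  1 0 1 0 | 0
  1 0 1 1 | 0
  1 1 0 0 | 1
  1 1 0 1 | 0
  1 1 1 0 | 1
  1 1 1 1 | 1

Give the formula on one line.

(((a & (c & d)) | ((b | a) & ~d)) & b)

  (c & d) = 0001000100010001
  (a & (c & d)) = 0000000000010001
  (b | a) = 0000111111111111
  ~d = 1010101010101010
  ((b | a) & ~d) = 0000101010101010
  ((a & (c & d)) | ((b | a) & ~d)) = 0000101010111011
  (((a & (c & d)) | ((b | a) & ~d)) & b) = 0000101000001011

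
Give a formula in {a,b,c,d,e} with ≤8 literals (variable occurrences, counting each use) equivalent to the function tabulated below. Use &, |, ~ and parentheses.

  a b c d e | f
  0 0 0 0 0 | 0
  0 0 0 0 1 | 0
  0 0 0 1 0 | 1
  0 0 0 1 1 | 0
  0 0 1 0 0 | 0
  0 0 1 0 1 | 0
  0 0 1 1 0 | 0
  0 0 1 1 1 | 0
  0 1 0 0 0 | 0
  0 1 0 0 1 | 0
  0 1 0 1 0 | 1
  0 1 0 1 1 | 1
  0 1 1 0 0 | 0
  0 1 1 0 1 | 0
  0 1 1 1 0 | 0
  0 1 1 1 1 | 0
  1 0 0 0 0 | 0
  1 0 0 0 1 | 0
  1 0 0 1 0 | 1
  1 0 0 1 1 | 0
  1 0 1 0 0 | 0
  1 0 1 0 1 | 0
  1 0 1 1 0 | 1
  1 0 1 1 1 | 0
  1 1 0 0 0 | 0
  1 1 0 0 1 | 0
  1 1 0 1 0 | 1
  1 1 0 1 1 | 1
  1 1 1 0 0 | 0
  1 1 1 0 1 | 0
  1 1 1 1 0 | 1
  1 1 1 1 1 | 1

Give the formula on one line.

(((~e | b) & d) & (~c | a))

  ~e = 10101010101010101010101010101010
  (~e | b) = 10101010111111111010101011111111
  ((~e | b) & d) = 00100010001100110010001000110011
  ~c = 11110000111100001111000011110000
  (~c | a) = 11110000111100001111111111111111
  (((~e | b) & d) & (~c | a)) = 00100000001100000010001000110011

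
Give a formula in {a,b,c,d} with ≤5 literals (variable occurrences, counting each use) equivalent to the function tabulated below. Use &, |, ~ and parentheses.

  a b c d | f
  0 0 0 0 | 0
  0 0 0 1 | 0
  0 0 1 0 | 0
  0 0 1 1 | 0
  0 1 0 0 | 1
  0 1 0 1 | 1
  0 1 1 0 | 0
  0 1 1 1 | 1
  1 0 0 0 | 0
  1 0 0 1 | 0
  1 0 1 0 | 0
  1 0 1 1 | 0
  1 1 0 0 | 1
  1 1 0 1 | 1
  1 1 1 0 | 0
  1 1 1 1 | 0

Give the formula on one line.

  ~a = 1111111100000000
  ~c = 1100110011001100
  (~a | ~c) = 1111111111001100
  ((~a | ~c) & b) = 0000111100001100
  (d | ~c) = 1101110111011101
  (((~a | ~c) & b) & (d | ~c)) = 0000110100001100

(((~a | ~c) & b) & (d | ~c))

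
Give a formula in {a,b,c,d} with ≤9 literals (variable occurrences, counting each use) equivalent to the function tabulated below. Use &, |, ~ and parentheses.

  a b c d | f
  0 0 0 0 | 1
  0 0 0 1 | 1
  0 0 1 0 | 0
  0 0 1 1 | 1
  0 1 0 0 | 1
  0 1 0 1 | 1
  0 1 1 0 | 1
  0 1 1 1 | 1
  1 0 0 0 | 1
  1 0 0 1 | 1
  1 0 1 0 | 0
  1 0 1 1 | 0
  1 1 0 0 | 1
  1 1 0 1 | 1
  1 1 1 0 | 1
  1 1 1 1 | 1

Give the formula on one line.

  ~c = 1100110011001100
  ~b = 1111000011110000
  (d & ~b) = 0101000001010000
  (b | (d & ~b)) = 0101111101011111
  ~a = 1111111100000000
  ((b | (d & ~b)) & ~a) = 0101111100000000
  (b | ((b | (d & ~b)) & ~a)) = 0101111100001111
  (~c | (b | ((b | (d & ~b)) & ~a))) = 1101111111001111

(~c | (b | ((b | (d & ~b)) & ~a)))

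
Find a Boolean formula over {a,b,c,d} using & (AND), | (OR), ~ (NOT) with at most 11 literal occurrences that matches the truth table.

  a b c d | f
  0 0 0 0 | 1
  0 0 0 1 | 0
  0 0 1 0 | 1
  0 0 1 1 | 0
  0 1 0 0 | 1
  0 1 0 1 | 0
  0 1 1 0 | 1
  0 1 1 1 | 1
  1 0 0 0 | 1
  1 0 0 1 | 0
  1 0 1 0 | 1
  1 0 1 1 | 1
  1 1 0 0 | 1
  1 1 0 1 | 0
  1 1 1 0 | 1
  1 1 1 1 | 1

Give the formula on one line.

((c & (((~c | b) & ~a) | ((b | (~b & a)) & c))) | ~d)

  ~c = 1100110011001100
  (~c | b) = 1100111111001111
  ~a = 1111111100000000
  ((~c | b) & ~a) = 1100111100000000
  ~b = 1111000011110000
  (~b & a) = 0000000011110000
  (b | (~b & a)) = 0000111111111111
  ((b | (~b & a)) & c) = 0000001100110011
  (((~c | b) & ~a) | ((b | (~b & a)) & c)) = 1100111100110011
  (c & (((~c | b) & ~a) | ((b | (~b & a)) & c))) = 0000001100110011
  ~d = 1010101010101010
  ((c & (((~c | b) & ~a) | ((b | (~b & a)) & c))) | ~d) = 1010101110111011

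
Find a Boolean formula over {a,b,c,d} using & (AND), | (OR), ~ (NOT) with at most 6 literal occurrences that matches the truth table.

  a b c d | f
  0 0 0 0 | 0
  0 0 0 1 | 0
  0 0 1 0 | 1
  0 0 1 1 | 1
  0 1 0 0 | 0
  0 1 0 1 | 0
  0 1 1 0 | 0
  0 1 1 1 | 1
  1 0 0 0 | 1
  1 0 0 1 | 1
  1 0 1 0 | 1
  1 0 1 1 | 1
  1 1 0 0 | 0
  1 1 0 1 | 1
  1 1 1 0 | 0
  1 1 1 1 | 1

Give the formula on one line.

((a | c) & (~b | d))

  (a | c) = 0011001111111111
  ~b = 1111000011110000
  (~b | d) = 1111010111110101
  ((a | c) & (~b | d)) = 0011000111110101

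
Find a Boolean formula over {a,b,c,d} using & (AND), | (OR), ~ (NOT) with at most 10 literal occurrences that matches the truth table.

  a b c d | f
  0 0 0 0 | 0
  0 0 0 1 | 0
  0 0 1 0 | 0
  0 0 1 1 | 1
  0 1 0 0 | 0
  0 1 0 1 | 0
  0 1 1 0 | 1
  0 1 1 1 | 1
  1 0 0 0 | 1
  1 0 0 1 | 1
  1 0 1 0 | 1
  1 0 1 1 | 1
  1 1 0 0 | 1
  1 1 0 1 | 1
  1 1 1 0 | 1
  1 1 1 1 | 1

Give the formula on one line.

(((a | ((c | d) & b)) & (a | c)) | (d & c))

  (c | d) = 0111011101110111
  ((c | d) & b) = 0000011100000111
  (a | ((c | d) & b)) = 0000011111111111
  (a | c) = 0011001111111111
  ((a | ((c | d) & b)) & (a | c)) = 0000001111111111
  (d & c) = 0001000100010001
  (((a | ((c | d) & b)) & (a | c)) | (d & c)) = 0001001111111111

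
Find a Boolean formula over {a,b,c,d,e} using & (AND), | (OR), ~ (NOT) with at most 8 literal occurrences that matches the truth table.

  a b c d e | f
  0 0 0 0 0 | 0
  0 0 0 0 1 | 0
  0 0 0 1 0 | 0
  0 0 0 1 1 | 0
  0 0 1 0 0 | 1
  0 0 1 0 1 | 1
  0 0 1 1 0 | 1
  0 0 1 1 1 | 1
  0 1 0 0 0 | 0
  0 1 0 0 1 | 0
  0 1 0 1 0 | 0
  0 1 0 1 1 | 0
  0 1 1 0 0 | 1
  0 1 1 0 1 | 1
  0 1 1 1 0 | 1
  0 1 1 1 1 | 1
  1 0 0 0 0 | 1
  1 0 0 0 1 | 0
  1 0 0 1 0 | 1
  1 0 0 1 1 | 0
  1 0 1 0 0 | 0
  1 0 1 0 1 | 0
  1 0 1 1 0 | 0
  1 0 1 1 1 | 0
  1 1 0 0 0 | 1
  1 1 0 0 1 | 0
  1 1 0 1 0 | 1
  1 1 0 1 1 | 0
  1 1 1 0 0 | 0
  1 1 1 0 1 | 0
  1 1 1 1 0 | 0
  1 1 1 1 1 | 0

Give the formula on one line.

  ~e = 10101010101010101010101010101010
  (~e | c) = 10101111101011111010111110101111
  (a | c) = 00001111000011111111111111111111
  ~a = 11111111111111110000000000000000
  ~c = 11110000111100001111000011110000
  (~a | ~c) = 11111111111111111111000011110000
  ((a | c) & (~a | ~c)) = 00001111000011111111000011110000
  ((~e | c) & ((a | c) & (~a | ~c))) = 00001111000011111010000010100000

((~e | c) & ((a | c) & (~a | ~c)))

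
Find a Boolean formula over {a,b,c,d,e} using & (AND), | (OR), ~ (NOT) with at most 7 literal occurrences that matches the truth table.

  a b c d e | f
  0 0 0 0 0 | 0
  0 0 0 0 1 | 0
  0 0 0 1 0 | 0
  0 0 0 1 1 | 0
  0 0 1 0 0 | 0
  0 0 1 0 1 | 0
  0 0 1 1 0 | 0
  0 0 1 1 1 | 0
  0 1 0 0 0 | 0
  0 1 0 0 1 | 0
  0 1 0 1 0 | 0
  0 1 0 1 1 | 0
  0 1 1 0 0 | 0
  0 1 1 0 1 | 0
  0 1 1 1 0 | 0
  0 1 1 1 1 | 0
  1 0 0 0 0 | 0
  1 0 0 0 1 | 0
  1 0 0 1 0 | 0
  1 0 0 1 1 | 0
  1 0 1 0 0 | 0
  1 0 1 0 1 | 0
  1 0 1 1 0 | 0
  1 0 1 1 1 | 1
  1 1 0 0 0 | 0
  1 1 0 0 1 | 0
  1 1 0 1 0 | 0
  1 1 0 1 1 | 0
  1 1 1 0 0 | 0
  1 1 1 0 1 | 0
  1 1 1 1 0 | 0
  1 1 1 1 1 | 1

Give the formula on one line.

  ~d = 11001100110011001100110011001100
  ~e = 10101010101010101010101010101010
  (~d | ~e) = 11101110111011101110111011101110
  (a & d) = 00000000000000000011001100110011
  (c & (a & d)) = 00000000000000000000001100000011
  ((~d | ~e) | (c & (a & d))) = 11101110111011101110111111101111
  (((~d | ~e) | (c & (a & d))) & e) = 01000100010001000100010101000101
  (d & (((~d | ~e) | (c & (a & d))) & e)) = 00000000000000000000000100000001

(d & (((~d | ~e) | (c & (a & d))) & e))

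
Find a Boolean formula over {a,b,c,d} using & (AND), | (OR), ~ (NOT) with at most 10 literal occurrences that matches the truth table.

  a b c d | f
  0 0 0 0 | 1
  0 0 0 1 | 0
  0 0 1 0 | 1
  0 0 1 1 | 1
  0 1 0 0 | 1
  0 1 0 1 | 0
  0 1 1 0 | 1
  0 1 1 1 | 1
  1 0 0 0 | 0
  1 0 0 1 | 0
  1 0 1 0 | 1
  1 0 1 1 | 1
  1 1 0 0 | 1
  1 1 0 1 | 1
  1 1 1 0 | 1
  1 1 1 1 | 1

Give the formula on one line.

(((~c & ~a) | ((~c & b) | c)) & ((a & b) | (c | ~d)))

  ~c = 1100110011001100
  ~a = 1111111100000000
  (~c & ~a) = 1100110000000000
  (~c & b) = 0000110000001100
  ((~c & b) | c) = 0011111100111111
  ((~c & ~a) | ((~c & b) | c)) = 1111111100111111
  (a & b) = 0000000000001111
  ~d = 1010101010101010
  (c | ~d) = 1011101110111011
  ((a & b) | (c | ~d)) = 1011101110111111
  (((~c & ~a) | ((~c & b) | c)) & ((a & b) | (c | ~d))) = 1011101100111111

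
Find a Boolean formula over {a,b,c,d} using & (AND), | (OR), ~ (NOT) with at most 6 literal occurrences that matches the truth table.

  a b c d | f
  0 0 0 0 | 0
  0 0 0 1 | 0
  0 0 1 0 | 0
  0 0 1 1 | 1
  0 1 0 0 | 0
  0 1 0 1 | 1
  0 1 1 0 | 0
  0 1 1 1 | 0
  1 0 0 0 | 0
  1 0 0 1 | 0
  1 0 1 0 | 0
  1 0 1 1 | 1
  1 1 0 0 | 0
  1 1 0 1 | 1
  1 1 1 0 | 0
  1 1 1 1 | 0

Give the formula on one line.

  (c | b) = 0011111100111111
  ~c = 1100110011001100
  ~b = 1111000011110000
  (~c | ~b) = 1111110011111100
  ((c | b) & (~c | ~b)) = 0011110000111100
  (d & ((c | b) & (~c | ~b))) = 0001010000010100

(d & ((c | b) & (~c | ~b)))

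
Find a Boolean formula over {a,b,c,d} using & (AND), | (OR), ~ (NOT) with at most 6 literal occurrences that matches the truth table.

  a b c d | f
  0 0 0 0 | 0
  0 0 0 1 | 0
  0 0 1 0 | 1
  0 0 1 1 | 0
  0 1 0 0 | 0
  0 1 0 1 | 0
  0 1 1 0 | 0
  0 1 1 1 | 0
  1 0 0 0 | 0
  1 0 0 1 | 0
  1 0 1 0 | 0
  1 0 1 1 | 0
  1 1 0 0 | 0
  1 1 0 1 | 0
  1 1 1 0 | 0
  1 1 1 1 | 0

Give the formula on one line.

  ~a = 1111111100000000
  ~c = 1100110011001100
  (~a | ~c) = 1111111111001100
  ~b = 1111000011110000
  ~d = 1010101010101010
  (~b & ~d) = 1010000010100000
  (~c | (~b & ~d)) = 1110110011101100
  (c & (~c | (~b & ~d))) = 0010000000100000
  ((~a | ~c) & (c & (~c | (~b & ~d)))) = 0010000000000000

((~a | ~c) & (c & (~c | (~b & ~d))))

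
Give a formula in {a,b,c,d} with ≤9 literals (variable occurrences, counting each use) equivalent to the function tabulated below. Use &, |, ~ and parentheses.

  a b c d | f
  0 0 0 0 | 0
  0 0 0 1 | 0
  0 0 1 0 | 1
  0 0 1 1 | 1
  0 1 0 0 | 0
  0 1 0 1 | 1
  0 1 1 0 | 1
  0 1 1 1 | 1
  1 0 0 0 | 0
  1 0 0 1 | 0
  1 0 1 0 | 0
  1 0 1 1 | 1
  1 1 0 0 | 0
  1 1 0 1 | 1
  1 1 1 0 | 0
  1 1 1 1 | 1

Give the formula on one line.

  ~d = 1010101010101010
  (c & ~d) = 0010001000100010
  ((c & ~d) | d) = 0111011101110111
  (c | b) = 0011111100111111
  ~a = 1111111100000000
  (~a | d) = 1111111101010101
  ((c | b) & (~a | d)) = 0011111100010101
  (((c & ~d) | d) & ((c | b) & (~a | d))) = 0011011100010101

(((c & ~d) | d) & ((c | b) & (~a | d)))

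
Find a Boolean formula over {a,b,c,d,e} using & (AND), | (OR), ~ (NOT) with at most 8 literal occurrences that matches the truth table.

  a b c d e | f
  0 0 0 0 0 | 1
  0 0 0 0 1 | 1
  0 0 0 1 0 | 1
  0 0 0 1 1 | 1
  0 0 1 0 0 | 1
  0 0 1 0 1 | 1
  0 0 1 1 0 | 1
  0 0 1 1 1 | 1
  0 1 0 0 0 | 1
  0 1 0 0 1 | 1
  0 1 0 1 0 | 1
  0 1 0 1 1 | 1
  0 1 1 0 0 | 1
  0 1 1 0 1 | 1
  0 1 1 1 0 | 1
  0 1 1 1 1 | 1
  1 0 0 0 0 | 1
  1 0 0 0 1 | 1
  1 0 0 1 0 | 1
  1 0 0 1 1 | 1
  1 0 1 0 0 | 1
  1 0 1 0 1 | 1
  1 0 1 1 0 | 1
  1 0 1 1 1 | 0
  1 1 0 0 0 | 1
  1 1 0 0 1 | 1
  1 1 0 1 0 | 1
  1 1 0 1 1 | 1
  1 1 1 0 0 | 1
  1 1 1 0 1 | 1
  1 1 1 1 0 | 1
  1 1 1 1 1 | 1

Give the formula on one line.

  ~d = 11001100110011001100110011001100
  ~e = 10101010101010101010101010101010
  (~d | ~e) = 11101110111011101110111011101110
  ((~d | ~e) | b) = 11101110111111111110111011111111
  ~c = 11110000111100001111000011110000
  (~c & a) = 00000000000000001111000011110000
  ~a = 11111111111111110000000000000000
  (~a & e) = 01010101010101010000000000000000
  ((~c & a) | (~a & e)) = 01010101010101011111000011110000
  (((~d | ~e) | b) | ((~c & a) | (~a & e))) = 11111111111111111111111011111111

(((~d | ~e) | b) | ((~c & a) | (~a & e)))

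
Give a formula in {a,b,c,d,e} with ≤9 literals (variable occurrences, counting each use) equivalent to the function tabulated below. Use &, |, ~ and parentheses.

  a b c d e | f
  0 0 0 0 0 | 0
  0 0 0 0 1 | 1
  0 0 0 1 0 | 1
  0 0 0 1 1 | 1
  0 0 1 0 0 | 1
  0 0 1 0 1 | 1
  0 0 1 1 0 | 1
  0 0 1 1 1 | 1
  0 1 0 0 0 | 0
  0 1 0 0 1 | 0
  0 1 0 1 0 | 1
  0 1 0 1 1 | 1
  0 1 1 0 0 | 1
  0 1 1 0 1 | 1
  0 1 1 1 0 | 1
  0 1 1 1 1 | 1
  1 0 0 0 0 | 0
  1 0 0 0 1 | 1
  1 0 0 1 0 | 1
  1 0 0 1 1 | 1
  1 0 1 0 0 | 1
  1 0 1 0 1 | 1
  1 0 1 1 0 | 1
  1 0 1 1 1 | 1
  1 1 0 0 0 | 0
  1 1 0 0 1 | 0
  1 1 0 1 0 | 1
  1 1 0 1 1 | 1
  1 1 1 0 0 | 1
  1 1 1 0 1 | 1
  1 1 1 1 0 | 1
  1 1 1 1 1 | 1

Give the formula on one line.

  ~b = 11111111000000001111111100000000
  (~b | d) = 11111111001100111111111100110011
  (e & ~b) = 01010101000000000101010100000000
  ((e & ~b) | b) = 01010101111111110101010111111111
  ((~b | d) & ((e & ~b) | b)) = 01010101001100110101010100110011
  (c | ((~b | d) & ((e & ~b) | b))) = 01011111001111110101111100111111
  (d | (c | ((~b | d) & ((e & ~b) | b)))) = 01111111001111110111111100111111

(d | (c | ((~b | d) & ((e & ~b) | b))))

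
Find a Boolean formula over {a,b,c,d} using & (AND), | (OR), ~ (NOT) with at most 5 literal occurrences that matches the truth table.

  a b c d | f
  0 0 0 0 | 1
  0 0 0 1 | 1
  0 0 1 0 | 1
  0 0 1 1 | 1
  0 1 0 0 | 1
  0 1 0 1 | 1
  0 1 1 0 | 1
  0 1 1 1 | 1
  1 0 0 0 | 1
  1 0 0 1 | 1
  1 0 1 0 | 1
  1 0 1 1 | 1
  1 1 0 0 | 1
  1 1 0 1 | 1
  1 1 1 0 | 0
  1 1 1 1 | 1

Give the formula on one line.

((~b | (~a | ~c)) | d)

  ~b = 1111000011110000
  ~a = 1111111100000000
  ~c = 1100110011001100
  (~a | ~c) = 1111111111001100
  (~b | (~a | ~c)) = 1111111111111100
  ((~b | (~a | ~c)) | d) = 1111111111111101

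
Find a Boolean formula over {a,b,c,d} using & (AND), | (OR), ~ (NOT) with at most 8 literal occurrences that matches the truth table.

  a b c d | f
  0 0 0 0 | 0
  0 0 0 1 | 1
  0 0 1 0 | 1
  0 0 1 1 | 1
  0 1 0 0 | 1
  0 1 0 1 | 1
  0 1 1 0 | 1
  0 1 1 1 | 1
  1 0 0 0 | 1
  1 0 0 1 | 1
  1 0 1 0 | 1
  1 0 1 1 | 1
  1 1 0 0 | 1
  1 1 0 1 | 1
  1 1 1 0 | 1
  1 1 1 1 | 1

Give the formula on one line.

(a | ((c & ~d) | (b | d)))

  ~d = 1010101010101010
  (c & ~d) = 0010001000100010
  (b | d) = 0101111101011111
  ((c & ~d) | (b | d)) = 0111111101111111
  (a | ((c & ~d) | (b | d))) = 0111111111111111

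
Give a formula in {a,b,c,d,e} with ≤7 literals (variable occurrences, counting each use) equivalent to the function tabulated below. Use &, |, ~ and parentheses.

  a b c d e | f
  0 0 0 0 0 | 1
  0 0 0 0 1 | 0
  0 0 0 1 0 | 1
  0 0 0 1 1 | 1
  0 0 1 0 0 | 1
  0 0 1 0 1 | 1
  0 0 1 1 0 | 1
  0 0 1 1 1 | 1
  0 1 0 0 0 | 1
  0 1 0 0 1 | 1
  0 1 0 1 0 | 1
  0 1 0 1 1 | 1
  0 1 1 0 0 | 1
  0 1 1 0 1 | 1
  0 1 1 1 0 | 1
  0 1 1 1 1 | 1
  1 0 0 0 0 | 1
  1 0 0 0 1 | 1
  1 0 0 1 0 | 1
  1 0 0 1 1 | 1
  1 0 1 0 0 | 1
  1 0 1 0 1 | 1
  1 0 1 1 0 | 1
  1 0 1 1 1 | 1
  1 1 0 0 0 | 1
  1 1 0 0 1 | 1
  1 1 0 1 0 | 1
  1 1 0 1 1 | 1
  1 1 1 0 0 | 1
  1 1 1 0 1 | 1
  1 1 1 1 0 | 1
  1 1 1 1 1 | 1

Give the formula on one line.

((a | ~e) | (d | (b | c)))

  ~e = 10101010101010101010101010101010
  (a | ~e) = 10101010101010101111111111111111
  (b | c) = 00001111111111110000111111111111
  (d | (b | c)) = 00111111111111110011111111111111
  ((a | ~e) | (d | (b | c))) = 10111111111111111111111111111111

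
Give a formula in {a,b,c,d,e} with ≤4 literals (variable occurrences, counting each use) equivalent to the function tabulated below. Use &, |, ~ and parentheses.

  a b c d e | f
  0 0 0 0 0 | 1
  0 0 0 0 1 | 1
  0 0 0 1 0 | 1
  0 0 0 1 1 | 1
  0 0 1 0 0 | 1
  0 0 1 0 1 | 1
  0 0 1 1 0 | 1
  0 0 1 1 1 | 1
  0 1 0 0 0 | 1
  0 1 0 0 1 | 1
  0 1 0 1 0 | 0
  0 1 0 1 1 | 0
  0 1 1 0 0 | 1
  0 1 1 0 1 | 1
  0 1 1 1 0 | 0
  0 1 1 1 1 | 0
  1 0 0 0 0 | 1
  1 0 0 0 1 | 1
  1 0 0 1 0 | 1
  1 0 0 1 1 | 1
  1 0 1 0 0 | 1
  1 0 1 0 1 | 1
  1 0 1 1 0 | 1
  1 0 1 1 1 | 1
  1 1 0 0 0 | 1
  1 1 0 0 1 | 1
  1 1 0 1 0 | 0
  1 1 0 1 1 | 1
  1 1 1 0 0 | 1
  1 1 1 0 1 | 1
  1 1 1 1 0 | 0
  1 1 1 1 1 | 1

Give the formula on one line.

((~b | (e & a)) | ~d)

  ~b = 11111111000000001111111100000000
  (e & a) = 00000000000000000101010101010101
  (~b | (e & a)) = 11111111000000001111111101010101
  ~d = 11001100110011001100110011001100
  ((~b | (e & a)) | ~d) = 11111111110011001111111111011101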